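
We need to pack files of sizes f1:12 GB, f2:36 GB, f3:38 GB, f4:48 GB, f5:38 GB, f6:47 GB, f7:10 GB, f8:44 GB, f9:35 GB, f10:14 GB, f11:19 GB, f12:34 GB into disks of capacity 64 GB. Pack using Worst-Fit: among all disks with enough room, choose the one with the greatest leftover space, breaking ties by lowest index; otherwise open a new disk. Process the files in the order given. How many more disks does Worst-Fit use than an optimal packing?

Worst-Fit: [12,36] [38,10] [48] [38,19] [47] [44] [35,14] [34] → 8 disks.
8 files exceed 32 GB (half the capacity), and no two of those can share a disk, so at least 8 disks are needed.
So 8 is already optimal.

0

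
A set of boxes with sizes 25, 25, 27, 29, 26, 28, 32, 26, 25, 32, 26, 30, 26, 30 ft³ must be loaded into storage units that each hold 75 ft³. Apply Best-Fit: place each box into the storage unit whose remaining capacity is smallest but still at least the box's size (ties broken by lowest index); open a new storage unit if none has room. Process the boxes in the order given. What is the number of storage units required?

25 ft³ → storage unit 1 (remaining 50 ft³)
25 ft³ → storage unit 1 (remaining 25 ft³)
27 ft³ → storage unit 2 (remaining 48 ft³)
29 ft³ → storage unit 2 (remaining 19 ft³)
26 ft³ → storage unit 3 (remaining 49 ft³)
28 ft³ → storage unit 3 (remaining 21 ft³)
32 ft³ → storage unit 4 (remaining 43 ft³)
26 ft³ → storage unit 4 (remaining 17 ft³)
25 ft³ → storage unit 1 (remaining 0 ft³)
32 ft³ → storage unit 5 (remaining 43 ft³)
26 ft³ → storage unit 5 (remaining 17 ft³)
30 ft³ → storage unit 6 (remaining 45 ft³)
26 ft³ → storage unit 6 (remaining 19 ft³)
30 ft³ → storage unit 7 (remaining 45 ft³)

7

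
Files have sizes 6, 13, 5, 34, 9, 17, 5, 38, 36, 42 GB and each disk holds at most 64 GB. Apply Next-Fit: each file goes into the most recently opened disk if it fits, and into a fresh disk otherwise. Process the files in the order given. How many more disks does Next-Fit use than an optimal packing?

1

Next-Fit: [6,13,5,34] [9,17,5] [38] [36] [42] → 5 disks.
Total size 205 GB; any packing needs at least ⌈205/64⌉ = 4 disks.
An optimal packing achieves that bound: [42,17,5] [38,13,9] [36,6,5] [34] → 4 disks.
Excess: 5 − 4 = 1.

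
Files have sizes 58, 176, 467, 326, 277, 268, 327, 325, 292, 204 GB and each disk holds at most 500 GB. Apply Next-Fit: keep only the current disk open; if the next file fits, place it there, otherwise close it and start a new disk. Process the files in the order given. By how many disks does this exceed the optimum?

1

Next-Fit: [58,176] [467] [326] [277] [268] [327] [325] [292,204] → 8 disks.
7 files exceed 250 GB (half the capacity), and no two of those can share a disk, so at least 7 disks are needed.
An optimal packing achieves that bound: [467] [327,58] [326] [325] [292,204] [277,176] [268] → 7 disks.
Excess: 8 − 7 = 1.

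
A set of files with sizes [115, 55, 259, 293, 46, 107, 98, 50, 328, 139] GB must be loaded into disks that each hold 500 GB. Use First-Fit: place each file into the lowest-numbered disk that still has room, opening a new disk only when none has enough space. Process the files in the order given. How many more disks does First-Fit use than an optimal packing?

1

First-Fit: [115,55,259,46] [293,107,98] [50,328] [139] → 4 disks.
Total size 1490 GB; any packing needs at least ⌈1490/500⌉ = 3 disks.
An optimal packing achieves that bound: [328,115,55] [293,107,98] [259,139,50,46] → 3 disks.
Excess: 4 − 3 = 1.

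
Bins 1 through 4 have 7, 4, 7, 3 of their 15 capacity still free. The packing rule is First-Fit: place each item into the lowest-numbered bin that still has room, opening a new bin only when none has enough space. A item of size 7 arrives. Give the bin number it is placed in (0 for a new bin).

1

Bins with room: bin 1 (7), bin 3 (7).
The first with room is bin 1.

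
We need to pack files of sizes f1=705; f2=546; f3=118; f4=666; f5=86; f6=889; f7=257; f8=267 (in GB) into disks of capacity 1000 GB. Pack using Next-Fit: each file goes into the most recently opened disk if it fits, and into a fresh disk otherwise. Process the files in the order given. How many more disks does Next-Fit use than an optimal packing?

Next-Fit: [705] [546,118] [666,86] [889] [257,267] → 5 disks.
Total size 3534 GB; any packing needs at least ⌈3534/1000⌉ = 4 disks.
An optimal packing achieves that bound: [889,86] [705,267] [666,257] [546,118] → 4 disks.
Excess: 5 − 4 = 1.

1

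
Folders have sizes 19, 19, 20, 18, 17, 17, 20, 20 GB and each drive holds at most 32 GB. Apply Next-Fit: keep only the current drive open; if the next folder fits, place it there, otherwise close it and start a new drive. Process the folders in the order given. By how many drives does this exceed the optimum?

0

Next-Fit: [19] [19] [20] [18] [17] [17] [20] [20] → 8 drives.
8 folders exceed 16 GB (half the capacity), and no two of those can share a drive, so at least 8 drives are needed.
So 8 is already optimal.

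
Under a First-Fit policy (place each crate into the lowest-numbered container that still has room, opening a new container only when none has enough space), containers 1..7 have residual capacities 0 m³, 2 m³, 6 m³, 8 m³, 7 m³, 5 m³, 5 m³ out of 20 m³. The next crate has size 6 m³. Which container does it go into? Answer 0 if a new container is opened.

Containers with room: container 3 (6 m³), container 4 (8 m³), container 5 (7 m³).
The first with room is container 3.

3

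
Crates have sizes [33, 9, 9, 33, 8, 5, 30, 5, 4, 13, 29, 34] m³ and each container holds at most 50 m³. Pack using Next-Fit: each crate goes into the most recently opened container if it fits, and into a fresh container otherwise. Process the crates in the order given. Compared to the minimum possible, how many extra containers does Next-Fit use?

0

Next-Fit: [33,9] [9,33,8] [5,30,5,4] [13,29] [34] → 5 containers.
Total size 212 m³; any packing needs at least ⌈212/50⌉ = 5 containers.
So 5 is already optimal.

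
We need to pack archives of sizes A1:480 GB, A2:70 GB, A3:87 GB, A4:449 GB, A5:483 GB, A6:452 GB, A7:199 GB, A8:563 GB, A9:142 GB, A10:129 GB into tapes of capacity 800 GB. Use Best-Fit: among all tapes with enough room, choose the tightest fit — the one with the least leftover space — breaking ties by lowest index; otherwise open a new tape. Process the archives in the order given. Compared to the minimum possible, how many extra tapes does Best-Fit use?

0

Best-Fit: [480,70,87,142] [449] [483,199] [452] [563,129] → 5 tapes.
5 archives exceed 400 GB (half the capacity), and no two of those can share a tape, so at least 5 tapes are needed.
So 5 is already optimal.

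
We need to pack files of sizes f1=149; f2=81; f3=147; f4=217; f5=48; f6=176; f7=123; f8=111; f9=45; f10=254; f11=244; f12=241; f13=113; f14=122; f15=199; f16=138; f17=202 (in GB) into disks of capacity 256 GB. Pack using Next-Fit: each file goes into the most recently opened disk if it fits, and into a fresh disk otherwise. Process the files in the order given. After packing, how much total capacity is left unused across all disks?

disk 1: place f1 (149 GB), 107 GB left
disk 1: place f2 (81 GB), 26 GB left
disk 2: place f3 (147 GB), 109 GB left
disk 3: place f4 (217 GB), 39 GB left
disk 4: place f5 (48 GB), 208 GB left
disk 4: place f6 (176 GB), 32 GB left
disk 5: place f7 (123 GB), 133 GB left
disk 5: place f8 (111 GB), 22 GB left
disk 6: place f9 (45 GB), 211 GB left
disk 7: place f10 (254 GB), 2 GB left
disk 8: place f11 (244 GB), 12 GB left
disk 9: place f12 (241 GB), 15 GB left
disk 10: place f13 (113 GB), 143 GB left
disk 10: place f14 (122 GB), 21 GB left
disk 11: place f15 (199 GB), 57 GB left
disk 12: place f16 (138 GB), 118 GB left
disk 13: place f17 (202 GB), 54 GB left
13 disks × 256 GB = 3328 GB; used 2610 GB; unused 718 GB.

718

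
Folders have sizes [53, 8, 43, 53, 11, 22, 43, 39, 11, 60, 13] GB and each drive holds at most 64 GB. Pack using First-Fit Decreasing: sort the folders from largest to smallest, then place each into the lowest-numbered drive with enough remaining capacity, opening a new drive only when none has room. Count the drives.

6

Sorted descending: 60, 53, 53, 43, 43, 39, 22, 13, 11, 11, 8.
drive 1: place 60 GB, 4 GB left
drive 2: place 53 GB, 11 GB left
drive 3: place 53 GB, 11 GB left
drive 4: place 43 GB, 21 GB left
drive 5: place 43 GB, 21 GB left
drive 6: place 39 GB, 25 GB left
drive 6: place 22 GB, 3 GB left
drive 4: place 13 GB, 8 GB left
drive 2: place 11 GB, 0 GB left
drive 3: place 11 GB, 0 GB left
drive 4: place 8 GB, 0 GB left
Final drives: [60] [53,11] [53,11] [43,13,8] [43] [39,22].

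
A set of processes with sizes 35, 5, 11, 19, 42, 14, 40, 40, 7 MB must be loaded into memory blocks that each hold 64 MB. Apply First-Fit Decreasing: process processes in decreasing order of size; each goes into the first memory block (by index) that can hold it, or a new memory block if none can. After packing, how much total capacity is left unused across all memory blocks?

43

Sorted descending: 42, 40, 40, 35, 19, 14, 11, 7, 5.
Put 42 MB in memory block 1; 22 MB remain.
Put 40 MB in memory block 2; 24 MB remain.
Put 40 MB in memory block 3; 24 MB remain.
Put 35 MB in memory block 4; 29 MB remain.
Put 19 MB in memory block 1; 3 MB remain.
Put 14 MB in memory block 2; 10 MB remain.
Put 11 MB in memory block 3; 13 MB remain.
Put 7 MB in memory block 2; 3 MB remain.
Put 5 MB in memory block 3; 8 MB remain.
4 memory blocks × 64 MB = 256 MB; used 213 MB; unused 43 MB.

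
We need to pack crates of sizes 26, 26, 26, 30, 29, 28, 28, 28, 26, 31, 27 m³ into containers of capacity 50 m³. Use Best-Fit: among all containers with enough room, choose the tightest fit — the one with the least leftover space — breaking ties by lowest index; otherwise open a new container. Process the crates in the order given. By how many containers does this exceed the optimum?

Best-Fit: [26] [26] [26] [30] [29] [28] [28] [28] [26] [31] [27] → 11 containers.
11 crates exceed 25 m³ (half the capacity), and no two of those can share a container, so at least 11 containers are needed.
So 11 is already optimal.

0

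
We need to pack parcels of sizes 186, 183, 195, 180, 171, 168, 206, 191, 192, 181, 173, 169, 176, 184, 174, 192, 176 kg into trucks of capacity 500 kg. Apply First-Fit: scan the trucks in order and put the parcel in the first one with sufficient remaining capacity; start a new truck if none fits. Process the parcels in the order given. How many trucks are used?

truck 1: place 186 kg, 314 kg left
truck 1: place 183 kg, 131 kg left
truck 2: place 195 kg, 305 kg left
truck 2: place 180 kg, 125 kg left
truck 3: place 171 kg, 329 kg left
truck 3: place 168 kg, 161 kg left
truck 4: place 206 kg, 294 kg left
truck 4: place 191 kg, 103 kg left
truck 5: place 192 kg, 308 kg left
truck 5: place 181 kg, 127 kg left
truck 6: place 173 kg, 327 kg left
truck 6: place 169 kg, 158 kg left
truck 7: place 176 kg, 324 kg left
truck 7: place 184 kg, 140 kg left
truck 8: place 174 kg, 326 kg left
truck 8: place 192 kg, 134 kg left
truck 9: place 176 kg, 324 kg left
Final trucks: [186,183] [195,180] [171,168] [206,191] [192,181] [173,169] [176,184] [174,192] [176].

9 trucks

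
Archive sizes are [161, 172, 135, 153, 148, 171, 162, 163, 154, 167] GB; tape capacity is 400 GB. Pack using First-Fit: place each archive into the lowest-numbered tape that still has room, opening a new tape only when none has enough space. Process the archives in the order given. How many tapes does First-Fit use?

5 tapes

Put 161 GB in tape 1; 239 GB remain.
Put 172 GB in tape 1; 67 GB remain.
Put 135 GB in tape 2; 265 GB remain.
Put 153 GB in tape 2; 112 GB remain.
Put 148 GB in tape 3; 252 GB remain.
Put 171 GB in tape 3; 81 GB remain.
Put 162 GB in tape 4; 238 GB remain.
Put 163 GB in tape 4; 75 GB remain.
Put 154 GB in tape 5; 246 GB remain.
Put 167 GB in tape 5; 79 GB remain.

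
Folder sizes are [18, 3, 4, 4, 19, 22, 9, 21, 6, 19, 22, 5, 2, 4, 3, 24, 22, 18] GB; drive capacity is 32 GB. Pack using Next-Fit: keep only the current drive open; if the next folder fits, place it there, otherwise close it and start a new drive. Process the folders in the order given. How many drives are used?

9 drives

Put 18 GB in drive 1; 14 GB remain.
Put 3 GB in drive 1; 11 GB remain.
Put 4 GB in drive 1; 7 GB remain.
Put 4 GB in drive 1; 3 GB remain.
Put 19 GB in drive 2; 13 GB remain.
Put 22 GB in drive 3; 10 GB remain.
Put 9 GB in drive 3; 1 GB remain.
Put 21 GB in drive 4; 11 GB remain.
Put 6 GB in drive 4; 5 GB remain.
Put 19 GB in drive 5; 13 GB remain.
Put 22 GB in drive 6; 10 GB remain.
Put 5 GB in drive 6; 5 GB remain.
Put 2 GB in drive 6; 3 GB remain.
Put 4 GB in drive 7; 28 GB remain.
Put 3 GB in drive 7; 25 GB remain.
Put 24 GB in drive 7; 1 GB remain.
Put 22 GB in drive 8; 10 GB remain.
Put 18 GB in drive 9; 14 GB remain.
Final drives: [18,3,4,4] [19] [22,9] [21,6] [19] [22,5,2] [4,3,24] [22] [18].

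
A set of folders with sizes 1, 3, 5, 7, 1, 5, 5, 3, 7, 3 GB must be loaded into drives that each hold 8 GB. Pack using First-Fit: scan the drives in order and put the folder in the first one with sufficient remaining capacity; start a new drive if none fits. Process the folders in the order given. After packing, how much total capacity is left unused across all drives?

8

1 GB → drive 1 (remaining 7 GB)
3 GB → drive 1 (remaining 4 GB)
5 GB → drive 2 (remaining 3 GB)
7 GB → drive 3 (remaining 1 GB)
1 GB → drive 1 (remaining 3 GB)
5 GB → drive 4 (remaining 3 GB)
5 GB → drive 5 (remaining 3 GB)
3 GB → drive 1 (remaining 0 GB)
7 GB → drive 6 (remaining 1 GB)
3 GB → drive 2 (remaining 0 GB)
6 drives × 8 GB = 48 GB; used 40 GB; unused 8 GB.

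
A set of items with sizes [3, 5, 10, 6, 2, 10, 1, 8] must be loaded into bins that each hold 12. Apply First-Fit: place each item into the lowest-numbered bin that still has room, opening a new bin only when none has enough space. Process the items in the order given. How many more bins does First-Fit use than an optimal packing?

First-Fit: [3,5,2,1] [10] [6] [10] [8] → 5 bins.
Total size 45; any packing needs at least ⌈45/12⌉ = 4 bins.
An optimal packing achieves that bound: [10,2] [10,1] [8,3] [6,5] → 4 bins.
Excess: 5 − 4 = 1.

1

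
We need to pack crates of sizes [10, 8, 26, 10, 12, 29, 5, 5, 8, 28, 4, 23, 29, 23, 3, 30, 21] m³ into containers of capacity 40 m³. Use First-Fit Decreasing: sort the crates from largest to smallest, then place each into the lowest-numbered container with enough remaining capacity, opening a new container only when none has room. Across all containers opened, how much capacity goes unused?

Sorted descending: 30, 29, 29, 28, 26, 23, 23, 21, 12, 10, 10, 8, 8, 5, 5, 4, 3.
container 1: place 30 m³, 10 m³ left
container 2: place 29 m³, 11 m³ left
container 3: place 29 m³, 11 m³ left
container 4: place 28 m³, 12 m³ left
container 5: place 26 m³, 14 m³ left
container 6: place 23 m³, 17 m³ left
container 7: place 23 m³, 17 m³ left
container 8: place 21 m³, 19 m³ left
container 4: place 12 m³, 0 m³ left
container 1: place 10 m³, 0 m³ left
container 2: place 10 m³, 1 m³ left
container 3: place 8 m³, 3 m³ left
container 5: place 8 m³, 6 m³ left
container 5: place 5 m³, 1 m³ left
container 6: place 5 m³, 12 m³ left
container 6: place 4 m³, 8 m³ left
container 3: place 3 m³, 0 m³ left
8 containers × 40 m³ = 320 m³; used 274 m³; unused 46 m³.

46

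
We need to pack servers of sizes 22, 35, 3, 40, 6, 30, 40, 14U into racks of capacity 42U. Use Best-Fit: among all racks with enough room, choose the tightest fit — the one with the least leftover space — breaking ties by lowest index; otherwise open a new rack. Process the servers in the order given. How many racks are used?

Put 22U in rack 1; 20U remain.
Put 35U in rack 2; 7U remain.
Put 3U in rack 2; 4U remain.
Put 40U in rack 3; 2U remain.
Put 6U in rack 1; 14U remain.
Put 30U in rack 4; 12U remain.
Put 40U in rack 5; 2U remain.
Put 14U in rack 1; 0U remain.
Final racks: [22,6,14] [35,3] [40] [30] [40].

5 racks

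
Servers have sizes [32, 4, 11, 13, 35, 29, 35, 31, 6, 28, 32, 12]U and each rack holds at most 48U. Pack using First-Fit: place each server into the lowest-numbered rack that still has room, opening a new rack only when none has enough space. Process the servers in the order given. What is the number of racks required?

32U → rack 1 (remaining 16U)
4U → rack 1 (remaining 12U)
11U → rack 1 (remaining 1U)
13U → rack 2 (remaining 35U)
35U → rack 2 (remaining 0U)
29U → rack 3 (remaining 19U)
35U → rack 4 (remaining 13U)
31U → rack 5 (remaining 17U)
6U → rack 3 (remaining 13U)
28U → rack 6 (remaining 20U)
32U → rack 7 (remaining 16U)
12U → rack 3 (remaining 1U)
Final racks: [32,4,11] [13,35] [29,6,12] [35] [31] [28] [32].

7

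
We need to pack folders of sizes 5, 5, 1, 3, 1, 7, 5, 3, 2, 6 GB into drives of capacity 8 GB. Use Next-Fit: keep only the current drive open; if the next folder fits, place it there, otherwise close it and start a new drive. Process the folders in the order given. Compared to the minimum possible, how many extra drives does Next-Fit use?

Next-Fit: [5] [5,1] [3,1] [7] [5,3] [2,6] → 6 drives.
Total size 38 GB; any packing needs at least ⌈38/8⌉ = 5 drives.
An optimal packing achieves that bound: [7,1] [6,2] [5,3] [5,3] [5,1] → 5 drives.
Excess: 6 − 5 = 1.

1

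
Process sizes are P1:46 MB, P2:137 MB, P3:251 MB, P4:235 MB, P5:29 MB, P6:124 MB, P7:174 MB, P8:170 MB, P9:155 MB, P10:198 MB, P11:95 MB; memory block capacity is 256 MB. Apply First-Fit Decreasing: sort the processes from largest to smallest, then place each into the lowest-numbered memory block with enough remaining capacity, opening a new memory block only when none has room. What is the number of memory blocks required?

8

Sorted descending: 251, 235, 198, 174, 170, 155, 137, 124, 95, 46, 29.
251 MB → memory block 1 (remaining 5 MB)
235 MB → memory block 2 (remaining 21 MB)
198 MB → memory block 3 (remaining 58 MB)
174 MB → memory block 4 (remaining 82 MB)
170 MB → memory block 5 (remaining 86 MB)
155 MB → memory block 6 (remaining 101 MB)
137 MB → memory block 7 (remaining 119 MB)
124 MB → memory block 8 (remaining 132 MB)
95 MB → memory block 6 (remaining 6 MB)
46 MB → memory block 3 (remaining 12 MB)
29 MB → memory block 4 (remaining 53 MB)
Final memory blocks: [251] [235] [198,46] [174,29] [170] [155,95] [137] [124].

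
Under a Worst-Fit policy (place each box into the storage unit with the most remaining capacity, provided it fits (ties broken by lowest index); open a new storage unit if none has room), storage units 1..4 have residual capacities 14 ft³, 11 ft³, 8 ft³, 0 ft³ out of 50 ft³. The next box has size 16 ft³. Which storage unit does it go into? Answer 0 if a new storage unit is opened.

0

No storage unit has ≥ 16 ft³ free, so a new storage unit is opened.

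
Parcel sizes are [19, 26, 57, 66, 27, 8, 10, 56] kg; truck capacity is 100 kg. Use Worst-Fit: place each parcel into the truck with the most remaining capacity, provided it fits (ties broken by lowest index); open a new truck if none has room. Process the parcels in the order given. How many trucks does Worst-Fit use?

4

19 kg → truck 1 (remaining 81 kg)
26 kg → truck 1 (remaining 55 kg)
57 kg → truck 2 (remaining 43 kg)
66 kg → truck 3 (remaining 34 kg)
27 kg → truck 1 (remaining 28 kg)
8 kg → truck 2 (remaining 35 kg)
10 kg → truck 2 (remaining 25 kg)
56 kg → truck 4 (remaining 44 kg)
Final trucks: [19,26,27] [57,8,10] [66] [56].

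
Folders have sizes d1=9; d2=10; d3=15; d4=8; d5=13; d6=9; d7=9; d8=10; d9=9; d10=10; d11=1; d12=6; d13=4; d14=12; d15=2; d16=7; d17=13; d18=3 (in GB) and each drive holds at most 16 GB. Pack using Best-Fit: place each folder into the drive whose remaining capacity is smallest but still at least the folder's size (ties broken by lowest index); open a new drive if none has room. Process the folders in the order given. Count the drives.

Put d1 (9 GB) in drive 1; 7 GB remain.
Put d2 (10 GB) in drive 2; 6 GB remain.
Put d3 (15 GB) in drive 3; 1 GB remain.
Put d4 (8 GB) in drive 4; 8 GB remain.
Put d5 (13 GB) in drive 5; 3 GB remain.
Put d6 (9 GB) in drive 6; 7 GB remain.
Put d7 (9 GB) in drive 7; 7 GB remain.
Put d8 (10 GB) in drive 8; 6 GB remain.
Put d9 (9 GB) in drive 9; 7 GB remain.
Put d10 (10 GB) in drive 10; 6 GB remain.
Put d11 (1 GB) in drive 3; 0 GB remain.
Put d12 (6 GB) in drive 2; 0 GB remain.
Put d13 (4 GB) in drive 8; 2 GB remain.
Put d14 (12 GB) in drive 11; 4 GB remain.
Put d15 (2 GB) in drive 8; 0 GB remain.
Put d16 (7 GB) in drive 1; 0 GB remain.
Put d17 (13 GB) in drive 12; 3 GB remain.
Put d18 (3 GB) in drive 5; 0 GB remain.

12 drives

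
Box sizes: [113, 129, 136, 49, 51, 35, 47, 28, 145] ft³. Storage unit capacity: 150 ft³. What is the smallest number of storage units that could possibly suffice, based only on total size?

Total size = 113 + 129 + 136 + 49 + 51 + 35 + 47 + 28 + 145 = 733 ft³.
⌈733 / 150⌉ = 5.

5 storage units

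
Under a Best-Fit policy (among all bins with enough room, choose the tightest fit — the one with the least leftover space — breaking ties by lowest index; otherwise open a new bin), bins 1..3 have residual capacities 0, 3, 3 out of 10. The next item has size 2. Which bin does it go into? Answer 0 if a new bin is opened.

2

Bins with room: bin 2 (3), bin 3 (3).
Tightest fit is bin 2 with 3 free.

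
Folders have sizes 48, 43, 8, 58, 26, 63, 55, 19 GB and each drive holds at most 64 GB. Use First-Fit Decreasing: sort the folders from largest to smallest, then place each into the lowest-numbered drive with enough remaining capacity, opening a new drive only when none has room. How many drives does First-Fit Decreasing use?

Sorted descending: 63, 58, 55, 48, 43, 26, 19, 8.
Put 63 GB in drive 1; 1 GB remain.
Put 58 GB in drive 2; 6 GB remain.
Put 55 GB in drive 3; 9 GB remain.
Put 48 GB in drive 4; 16 GB remain.
Put 43 GB in drive 5; 21 GB remain.
Put 26 GB in drive 6; 38 GB remain.
Put 19 GB in drive 5; 2 GB remain.
Put 8 GB in drive 3; 1 GB remain.
Final drives: [63] [58] [55,8] [48] [43,19] [26].

6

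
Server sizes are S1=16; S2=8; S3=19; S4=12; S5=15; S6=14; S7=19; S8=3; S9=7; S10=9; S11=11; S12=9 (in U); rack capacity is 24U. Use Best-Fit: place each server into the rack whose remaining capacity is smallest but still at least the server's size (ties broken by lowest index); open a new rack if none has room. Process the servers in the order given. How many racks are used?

Put S1 (16U) in rack 1; 8U remain.
Put S2 (8U) in rack 1; 0U remain.
Put S3 (19U) in rack 2; 5U remain.
Put S4 (12U) in rack 3; 12U remain.
Put S5 (15U) in rack 4; 9U remain.
Put S6 (14U) in rack 5; 10U remain.
Put S7 (19U) in rack 6; 5U remain.
Put S8 (3U) in rack 2; 2U remain.
Put S9 (7U) in rack 4; 2U remain.
Put S10 (9U) in rack 5; 1U remain.
Put S11 (11U) in rack 3; 1U remain.
Put S12 (9U) in rack 7; 15U remain.

7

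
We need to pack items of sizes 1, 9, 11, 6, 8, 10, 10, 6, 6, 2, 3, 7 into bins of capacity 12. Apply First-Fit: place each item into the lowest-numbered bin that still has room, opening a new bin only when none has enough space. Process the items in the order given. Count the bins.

8

Put 1 in bin 1; 11 remain.
Put 9 in bin 1; 2 remain.
Put 11 in bin 2; 1 remain.
Put 6 in bin 3; 6 remain.
Put 8 in bin 4; 4 remain.
Put 10 in bin 5; 2 remain.
Put 10 in bin 6; 2 remain.
Put 6 in bin 3; 0 remain.
Put 6 in bin 7; 6 remain.
Put 2 in bin 1; 0 remain.
Put 3 in bin 4; 1 remain.
Put 7 in bin 8; 5 remain.
Final bins: [1,9,2] [11] [6,6] [8,3] [10] [10] [6] [7].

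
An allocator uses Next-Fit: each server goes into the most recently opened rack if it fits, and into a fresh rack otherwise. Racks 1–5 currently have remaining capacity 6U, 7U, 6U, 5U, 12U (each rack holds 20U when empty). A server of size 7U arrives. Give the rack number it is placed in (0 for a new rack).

Next-Fit only looks at rack 5, which has 12U free.
7U fits there.

5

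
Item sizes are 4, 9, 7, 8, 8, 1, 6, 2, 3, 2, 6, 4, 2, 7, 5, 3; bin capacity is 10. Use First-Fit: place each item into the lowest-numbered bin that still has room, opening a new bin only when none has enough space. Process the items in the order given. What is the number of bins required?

4 → bin 1 (remaining 6)
9 → bin 2 (remaining 1)
7 → bin 3 (remaining 3)
8 → bin 4 (remaining 2)
8 → bin 5 (remaining 2)
1 → bin 1 (remaining 5)
6 → bin 6 (remaining 4)
2 → bin 1 (remaining 3)
3 → bin 1 (remaining 0)
2 → bin 3 (remaining 1)
6 → bin 7 (remaining 4)
4 → bin 6 (remaining 0)
2 → bin 4 (remaining 0)
7 → bin 8 (remaining 3)
5 → bin 9 (remaining 5)
3 → bin 7 (remaining 1)
Final bins: [4,1,2,3] [9] [7,2] [8,2] [8] [6,4] [6,3] [7] [5].

9 bins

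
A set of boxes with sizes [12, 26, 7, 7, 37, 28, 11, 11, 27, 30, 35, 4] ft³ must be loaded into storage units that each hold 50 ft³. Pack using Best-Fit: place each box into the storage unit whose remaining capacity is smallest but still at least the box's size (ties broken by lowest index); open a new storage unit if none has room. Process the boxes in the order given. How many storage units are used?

Put 12 ft³ in storage unit 1; 38 ft³ remain.
Put 26 ft³ in storage unit 1; 12 ft³ remain.
Put 7 ft³ in storage unit 1; 5 ft³ remain.
Put 7 ft³ in storage unit 2; 43 ft³ remain.
Put 37 ft³ in storage unit 2; 6 ft³ remain.
Put 28 ft³ in storage unit 3; 22 ft³ remain.
Put 11 ft³ in storage unit 3; 11 ft³ remain.
Put 11 ft³ in storage unit 3; 0 ft³ remain.
Put 27 ft³ in storage unit 4; 23 ft³ remain.
Put 30 ft³ in storage unit 5; 20 ft³ remain.
Put 35 ft³ in storage unit 6; 15 ft³ remain.
Put 4 ft³ in storage unit 1; 1 ft³ remain.

6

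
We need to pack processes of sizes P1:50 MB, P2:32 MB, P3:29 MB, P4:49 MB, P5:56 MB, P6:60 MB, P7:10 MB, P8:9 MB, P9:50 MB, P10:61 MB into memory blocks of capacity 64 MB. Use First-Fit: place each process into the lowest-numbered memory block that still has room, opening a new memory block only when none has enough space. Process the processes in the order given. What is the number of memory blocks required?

memory block 1: place P1 (50 MB), 14 MB left
memory block 2: place P2 (32 MB), 32 MB left
memory block 2: place P3 (29 MB), 3 MB left
memory block 3: place P4 (49 MB), 15 MB left
memory block 4: place P5 (56 MB), 8 MB left
memory block 5: place P6 (60 MB), 4 MB left
memory block 1: place P7 (10 MB), 4 MB left
memory block 3: place P8 (9 MB), 6 MB left
memory block 6: place P9 (50 MB), 14 MB left
memory block 7: place P10 (61 MB), 3 MB left

7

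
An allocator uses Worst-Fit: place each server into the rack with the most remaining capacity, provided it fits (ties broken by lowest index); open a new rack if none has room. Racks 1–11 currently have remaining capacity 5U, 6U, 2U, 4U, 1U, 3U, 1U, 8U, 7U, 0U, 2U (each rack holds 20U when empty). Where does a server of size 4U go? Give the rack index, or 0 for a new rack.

8

Racks with room: rack 1 (5U), rack 2 (6U), rack 4 (4U), rack 8 (8U), rack 9 (7U).
Most room is rack 8 with 8U free.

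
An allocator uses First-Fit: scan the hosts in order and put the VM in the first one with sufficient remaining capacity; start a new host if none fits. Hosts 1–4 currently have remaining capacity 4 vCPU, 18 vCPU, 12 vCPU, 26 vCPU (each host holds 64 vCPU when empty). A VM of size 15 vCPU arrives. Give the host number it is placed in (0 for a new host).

2

Hosts with room: host 2 (18 vCPU), host 4 (26 vCPU).
The first with room is host 2.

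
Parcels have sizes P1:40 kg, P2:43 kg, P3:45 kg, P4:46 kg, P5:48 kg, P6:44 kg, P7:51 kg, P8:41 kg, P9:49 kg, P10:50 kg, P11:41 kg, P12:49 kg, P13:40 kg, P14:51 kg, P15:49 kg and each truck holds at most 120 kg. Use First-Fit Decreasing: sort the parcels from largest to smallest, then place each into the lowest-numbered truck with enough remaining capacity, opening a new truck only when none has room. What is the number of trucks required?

8

Sorted descending: 51, 51, 50, 49, 49, 49, 48, 46, 45, 44, 43, 41, 41, 40, 40.
truck 1: place 51 kg, 69 kg left
truck 1: place 51 kg, 18 kg left
truck 2: place 50 kg, 70 kg left
truck 2: place 49 kg, 21 kg left
truck 3: place 49 kg, 71 kg left
truck 3: place 49 kg, 22 kg left
truck 4: place 48 kg, 72 kg left
truck 4: place 46 kg, 26 kg left
truck 5: place 45 kg, 75 kg left
truck 5: place 44 kg, 31 kg left
truck 6: place 43 kg, 77 kg left
truck 6: place 41 kg, 36 kg left
truck 7: place 41 kg, 79 kg left
truck 7: place 40 kg, 39 kg left
truck 8: place 40 kg, 80 kg left
Final trucks: [51,51] [50,49] [49,49] [48,46] [45,44] [43,41] [41,40] [40].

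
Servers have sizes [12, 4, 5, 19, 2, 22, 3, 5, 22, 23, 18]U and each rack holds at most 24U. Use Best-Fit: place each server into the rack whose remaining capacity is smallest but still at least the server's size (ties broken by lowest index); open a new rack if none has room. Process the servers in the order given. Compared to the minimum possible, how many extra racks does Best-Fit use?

0

Best-Fit: [12,4,5,2] [19,3] [22] [5,18] [22] [23] → 6 racks.
Total size 135U; any packing needs at least ⌈135/24⌉ = 6 racks.
So 6 is already optimal.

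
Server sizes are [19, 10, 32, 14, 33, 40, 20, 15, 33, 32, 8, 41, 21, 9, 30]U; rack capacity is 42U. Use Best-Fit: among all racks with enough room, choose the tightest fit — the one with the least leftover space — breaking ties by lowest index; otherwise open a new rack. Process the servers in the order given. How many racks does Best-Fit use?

10

Put 19U in rack 1; 23U remain.
Put 10U in rack 1; 13U remain.
Put 32U in rack 2; 10U remain.
Put 14U in rack 3; 28U remain.
Put 33U in rack 4; 9U remain.
Put 40U in rack 5; 2U remain.
Put 20U in rack 3; 8U remain.
Put 15U in rack 6; 27U remain.
Put 33U in rack 7; 9U remain.
Put 32U in rack 8; 10U remain.
Put 8U in rack 3; 0U remain.
Put 41U in rack 9; 1U remain.
Put 21U in rack 6; 6U remain.
Put 9U in rack 4; 0U remain.
Put 30U in rack 10; 12U remain.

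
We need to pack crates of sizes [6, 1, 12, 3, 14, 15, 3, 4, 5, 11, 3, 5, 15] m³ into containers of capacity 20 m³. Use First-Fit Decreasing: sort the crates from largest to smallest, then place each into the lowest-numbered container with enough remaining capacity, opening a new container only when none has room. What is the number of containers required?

Sorted descending: 15, 15, 14, 12, 11, 6, 5, 5, 4, 3, 3, 3, 1.
Put 15 m³ in container 1; 5 m³ remain.
Put 15 m³ in container 2; 5 m³ remain.
Put 14 m³ in container 3; 6 m³ remain.
Put 12 m³ in container 4; 8 m³ remain.
Put 11 m³ in container 5; 9 m³ remain.
Put 6 m³ in container 3; 0 m³ remain.
Put 5 m³ in container 1; 0 m³ remain.
Put 5 m³ in container 2; 0 m³ remain.
Put 4 m³ in container 4; 4 m³ remain.
Put 3 m³ in container 4; 1 m³ remain.
Put 3 m³ in container 5; 6 m³ remain.
Put 3 m³ in container 5; 3 m³ remain.
Put 1 m³ in container 4; 0 m³ remain.
Final containers: [15,5] [15,5] [14,6] [12,4,3,1] [11,3,3].

5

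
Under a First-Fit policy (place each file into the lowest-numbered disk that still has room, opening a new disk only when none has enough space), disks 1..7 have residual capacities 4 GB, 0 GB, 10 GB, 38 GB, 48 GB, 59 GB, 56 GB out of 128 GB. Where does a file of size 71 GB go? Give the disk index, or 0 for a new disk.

No disk has ≥ 71 GB free, so a new disk is opened.

0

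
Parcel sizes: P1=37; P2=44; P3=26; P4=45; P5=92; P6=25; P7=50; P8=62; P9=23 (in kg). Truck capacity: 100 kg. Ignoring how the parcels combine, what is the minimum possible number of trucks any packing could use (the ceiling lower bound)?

Total size = 37 + 44 + 26 + 45 + 92 + 25 + 50 + 62 + 23 = 404 kg.
⌈404 / 100⌉ = 5.

5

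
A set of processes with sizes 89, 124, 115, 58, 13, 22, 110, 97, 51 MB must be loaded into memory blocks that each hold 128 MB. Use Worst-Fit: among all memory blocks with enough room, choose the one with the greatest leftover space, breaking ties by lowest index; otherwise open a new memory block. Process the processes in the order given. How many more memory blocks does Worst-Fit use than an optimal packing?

1

Worst-Fit: [89] [124] [115] [58,13,22] [110] [97] [51] → 7 memory blocks.
Total size 679 MB; any packing needs at least ⌈679/128⌉ = 6 memory blocks.
An optimal packing achieves that bound: [124] [115,13] [110] [97,22] [89] [58,51] → 6 memory blocks.
Excess: 7 − 6 = 1.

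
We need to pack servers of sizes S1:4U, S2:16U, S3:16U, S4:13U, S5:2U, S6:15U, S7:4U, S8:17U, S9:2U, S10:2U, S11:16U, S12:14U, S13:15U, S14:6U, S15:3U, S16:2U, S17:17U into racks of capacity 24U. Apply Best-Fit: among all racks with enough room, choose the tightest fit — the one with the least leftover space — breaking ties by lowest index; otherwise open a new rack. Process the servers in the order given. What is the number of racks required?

rack 1: place S1 (4U), 20U left
rack 1: place S2 (16U), 4U left
rack 2: place S3 (16U), 8U left
rack 3: place S4 (13U), 11U left
rack 1: place S5 (2U), 2U left
rack 4: place S6 (15U), 9U left
rack 2: place S7 (4U), 4U left
rack 5: place S8 (17U), 7U left
rack 1: place S9 (2U), 0U left
rack 2: place S10 (2U), 2U left
rack 6: place S11 (16U), 8U left
rack 7: place S12 (14U), 10U left
rack 8: place S13 (15U), 9U left
rack 5: place S14 (6U), 1U left
rack 6: place S15 (3U), 5U left
rack 2: place S16 (2U), 0U left
rack 9: place S17 (17U), 7U left
Final racks: [4,16,2,2] [16,4,2,2] [13] [15] [17,6] [16,3] [14] [15] [17].

9 racks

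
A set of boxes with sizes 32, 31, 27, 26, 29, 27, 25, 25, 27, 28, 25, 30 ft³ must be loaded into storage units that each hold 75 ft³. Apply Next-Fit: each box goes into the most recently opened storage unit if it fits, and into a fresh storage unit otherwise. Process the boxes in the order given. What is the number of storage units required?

32 ft³ → storage unit 1 (remaining 43 ft³)
31 ft³ → storage unit 1 (remaining 12 ft³)
27 ft³ → storage unit 2 (remaining 48 ft³)
26 ft³ → storage unit 2 (remaining 22 ft³)
29 ft³ → storage unit 3 (remaining 46 ft³)
27 ft³ → storage unit 3 (remaining 19 ft³)
25 ft³ → storage unit 4 (remaining 50 ft³)
25 ft³ → storage unit 4 (remaining 25 ft³)
27 ft³ → storage unit 5 (remaining 48 ft³)
28 ft³ → storage unit 5 (remaining 20 ft³)
25 ft³ → storage unit 6 (remaining 50 ft³)
30 ft³ → storage unit 6 (remaining 20 ft³)
Final storage units: [32,31] [27,26] [29,27] [25,25] [27,28] [25,30].

6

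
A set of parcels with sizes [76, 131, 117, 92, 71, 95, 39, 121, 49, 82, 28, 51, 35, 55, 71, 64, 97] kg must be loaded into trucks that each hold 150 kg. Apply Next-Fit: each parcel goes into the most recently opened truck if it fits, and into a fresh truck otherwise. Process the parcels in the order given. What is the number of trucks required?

12

Put 76 kg in truck 1; 74 kg remain.
Put 131 kg in truck 2; 19 kg remain.
Put 117 kg in truck 3; 33 kg remain.
Put 92 kg in truck 4; 58 kg remain.
Put 71 kg in truck 5; 79 kg remain.
Put 95 kg in truck 6; 55 kg remain.
Put 39 kg in truck 6; 16 kg remain.
Put 121 kg in truck 7; 29 kg remain.
Put 49 kg in truck 8; 101 kg remain.
Put 82 kg in truck 8; 19 kg remain.
Put 28 kg in truck 9; 122 kg remain.
Put 51 kg in truck 9; 71 kg remain.
Put 35 kg in truck 9; 36 kg remain.
Put 55 kg in truck 10; 95 kg remain.
Put 71 kg in truck 10; 24 kg remain.
Put 64 kg in truck 11; 86 kg remain.
Put 97 kg in truck 12; 53 kg remain.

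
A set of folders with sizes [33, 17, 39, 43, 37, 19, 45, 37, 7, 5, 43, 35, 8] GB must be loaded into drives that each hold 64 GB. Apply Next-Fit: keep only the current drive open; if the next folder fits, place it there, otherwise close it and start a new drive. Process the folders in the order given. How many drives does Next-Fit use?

8 drives

Put 33 GB in drive 1; 31 GB remain.
Put 17 GB in drive 1; 14 GB remain.
Put 39 GB in drive 2; 25 GB remain.
Put 43 GB in drive 3; 21 GB remain.
Put 37 GB in drive 4; 27 GB remain.
Put 19 GB in drive 4; 8 GB remain.
Put 45 GB in drive 5; 19 GB remain.
Put 37 GB in drive 6; 27 GB remain.
Put 7 GB in drive 6; 20 GB remain.
Put 5 GB in drive 6; 15 GB remain.
Put 43 GB in drive 7; 21 GB remain.
Put 35 GB in drive 8; 29 GB remain.
Put 8 GB in drive 8; 21 GB remain.
Final drives: [33,17] [39] [43] [37,19] [45] [37,7,5] [43] [35,8].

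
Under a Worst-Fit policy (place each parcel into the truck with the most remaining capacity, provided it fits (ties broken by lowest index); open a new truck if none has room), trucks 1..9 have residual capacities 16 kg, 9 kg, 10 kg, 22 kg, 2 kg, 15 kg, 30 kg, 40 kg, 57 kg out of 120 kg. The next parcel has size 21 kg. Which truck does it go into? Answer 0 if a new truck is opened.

Trucks with room: truck 4 (22 kg), truck 7 (30 kg), truck 8 (40 kg), truck 9 (57 kg).
Most room is truck 9 with 57 kg free.

9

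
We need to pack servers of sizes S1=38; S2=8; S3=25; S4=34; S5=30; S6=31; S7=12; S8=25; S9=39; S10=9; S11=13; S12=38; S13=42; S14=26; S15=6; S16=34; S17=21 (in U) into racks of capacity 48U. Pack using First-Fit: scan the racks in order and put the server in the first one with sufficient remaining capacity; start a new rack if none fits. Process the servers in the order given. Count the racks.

11 racks

rack 1: place S1 (38U), 10U left
rack 1: place S2 (8U), 2U left
rack 2: place S3 (25U), 23U left
rack 3: place S4 (34U), 14U left
rack 4: place S5 (30U), 18U left
rack 5: place S6 (31U), 17U left
rack 2: place S7 (12U), 11U left
rack 6: place S8 (25U), 23U left
rack 7: place S9 (39U), 9U left
rack 2: place S10 (9U), 2U left
rack 3: place S11 (13U), 1U left
rack 8: place S12 (38U), 10U left
rack 9: place S13 (42U), 6U left
rack 10: place S14 (26U), 22U left
rack 4: place S15 (6U), 12U left
rack 11: place S16 (34U), 14U left
rack 6: place S17 (21U), 2U left
Final racks: [38,8] [25,12,9] [34,13] [30,6] [31] [25,21] [39] [38] [42] [26] [34].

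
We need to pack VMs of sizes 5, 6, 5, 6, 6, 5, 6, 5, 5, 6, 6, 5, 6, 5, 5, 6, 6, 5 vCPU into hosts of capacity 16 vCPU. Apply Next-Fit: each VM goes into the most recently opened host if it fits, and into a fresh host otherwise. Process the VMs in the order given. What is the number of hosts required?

8

Put 5 vCPU in host 1; 11 vCPU remain.
Put 6 vCPU in host 1; 5 vCPU remain.
Put 5 vCPU in host 1; 0 vCPU remain.
Put 6 vCPU in host 2; 10 vCPU remain.
Put 6 vCPU in host 2; 4 vCPU remain.
Put 5 vCPU in host 3; 11 vCPU remain.
Put 6 vCPU in host 3; 5 vCPU remain.
Put 5 vCPU in host 3; 0 vCPU remain.
Put 5 vCPU in host 4; 11 vCPU remain.
Put 6 vCPU in host 4; 5 vCPU remain.
Put 6 vCPU in host 5; 10 vCPU remain.
Put 5 vCPU in host 5; 5 vCPU remain.
Put 6 vCPU in host 6; 10 vCPU remain.
Put 5 vCPU in host 6; 5 vCPU remain.
Put 5 vCPU in host 6; 0 vCPU remain.
Put 6 vCPU in host 7; 10 vCPU remain.
Put 6 vCPU in host 7; 4 vCPU remain.
Put 5 vCPU in host 8; 11 vCPU remain.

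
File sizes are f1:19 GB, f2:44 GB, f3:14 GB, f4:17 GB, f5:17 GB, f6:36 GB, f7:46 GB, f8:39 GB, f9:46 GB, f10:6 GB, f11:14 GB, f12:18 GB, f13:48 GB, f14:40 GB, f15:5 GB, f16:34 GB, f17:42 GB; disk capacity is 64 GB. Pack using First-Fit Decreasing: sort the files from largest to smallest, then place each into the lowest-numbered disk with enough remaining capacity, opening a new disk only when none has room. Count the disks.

9 disks

Sorted descending: 48, 46, 46, 44, 42, 40, 39, 36, 34, 19, 18, 17, 17, 14, 14, 6, 5.
48 GB → disk 1 (remaining 16 GB)
46 GB → disk 2 (remaining 18 GB)
46 GB → disk 3 (remaining 18 GB)
44 GB → disk 4 (remaining 20 GB)
42 GB → disk 5 (remaining 22 GB)
40 GB → disk 6 (remaining 24 GB)
39 GB → disk 7 (remaining 25 GB)
36 GB → disk 8 (remaining 28 GB)
34 GB → disk 9 (remaining 30 GB)
19 GB → disk 4 (remaining 1 GB)
18 GB → disk 2 (remaining 0 GB)
17 GB → disk 3 (remaining 1 GB)
17 GB → disk 5 (remaining 5 GB)
14 GB → disk 1 (remaining 2 GB)
14 GB → disk 6 (remaining 10 GB)
6 GB → disk 6 (remaining 4 GB)
5 GB → disk 5 (remaining 0 GB)
Final disks: [48,14] [46,18] [46,17] [44,19] [42,17,5] [40,14,6] [39] [36] [34].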